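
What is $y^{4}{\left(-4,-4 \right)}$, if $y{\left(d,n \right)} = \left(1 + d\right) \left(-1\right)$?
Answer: $81$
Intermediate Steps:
$y{\left(d,n \right)} = -1 - d$
$y^{4}{\left(-4,-4 \right)} = \left(-1 - -4\right)^{4} = \left(-1 + 4\right)^{4} = 3^{4} = 81$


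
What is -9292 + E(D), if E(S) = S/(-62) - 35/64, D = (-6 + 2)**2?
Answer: -18436925/1984 ≈ -9292.8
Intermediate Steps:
D = 16 (D = (-4)**2 = 16)
E(S) = -35/64 - S/62 (E(S) = S*(-1/62) - 35*1/64 = -S/62 - 35/64 = -35/64 - S/62)
-9292 + E(D) = -9292 + (-35/64 - 1/62*16) = -9292 + (-35/64 - 8/31) = -9292 - 1597/1984 = -18436925/1984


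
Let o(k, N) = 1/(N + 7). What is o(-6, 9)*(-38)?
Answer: -19/8 ≈ -2.3750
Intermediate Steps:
o(k, N) = 1/(7 + N)
o(-6, 9)*(-38) = -38/(7 + 9) = -38/16 = (1/16)*(-38) = -19/8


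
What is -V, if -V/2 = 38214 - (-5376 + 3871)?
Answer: 79438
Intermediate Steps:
V = -79438 (V = -2*(38214 - (-5376 + 3871)) = -2*(38214 - 1*(-1505)) = -2*(38214 + 1505) = -2*39719 = -79438)
-V = -1*(-79438) = 79438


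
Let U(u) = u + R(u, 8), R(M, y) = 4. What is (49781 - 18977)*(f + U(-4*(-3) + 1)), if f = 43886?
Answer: 1352388012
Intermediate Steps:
U(u) = 4 + u (U(u) = u + 4 = 4 + u)
(49781 - 18977)*(f + U(-4*(-3) + 1)) = (49781 - 18977)*(43886 + (4 + (-4*(-3) + 1))) = 30804*(43886 + (4 + (12 + 1))) = 30804*(43886 + (4 + 13)) = 30804*(43886 + 17) = 30804*43903 = 1352388012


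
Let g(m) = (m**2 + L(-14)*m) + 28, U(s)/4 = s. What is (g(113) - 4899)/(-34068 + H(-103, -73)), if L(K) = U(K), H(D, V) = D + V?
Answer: -785/17122 ≈ -0.045847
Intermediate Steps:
U(s) = 4*s
L(K) = 4*K
g(m) = 28 + m**2 - 56*m (g(m) = (m**2 + (4*(-14))*m) + 28 = (m**2 - 56*m) + 28 = 28 + m**2 - 56*m)
(g(113) - 4899)/(-34068 + H(-103, -73)) = ((28 + 113**2 - 56*113) - 4899)/(-34068 + (-103 - 73)) = ((28 + 12769 - 6328) - 4899)/(-34068 - 176) = (6469 - 4899)/(-34244) = 1570*(-1/34244) = -785/17122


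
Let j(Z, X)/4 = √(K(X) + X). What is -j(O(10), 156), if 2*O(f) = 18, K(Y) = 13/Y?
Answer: -2*√5619/3 ≈ -49.973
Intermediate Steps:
O(f) = 9 (O(f) = (½)*18 = 9)
j(Z, X) = 4*√(X + 13/X) (j(Z, X) = 4*√(13/X + X) = 4*√(X + 13/X))
-j(O(10), 156) = -4*√(156 + 13/156) = -4*√(156 + 13*(1/156)) = -4*√(156 + 1/12) = -4*√(1873/12) = -4*√5619/6 = -2*√5619/3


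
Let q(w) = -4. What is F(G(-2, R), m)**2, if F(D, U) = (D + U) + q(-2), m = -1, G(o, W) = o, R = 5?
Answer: 49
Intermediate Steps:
F(D, U) = -4 + D + U (F(D, U) = (D + U) - 4 = -4 + D + U)
F(G(-2, R), m)**2 = (-4 - 2 - 1)**2 = (-7)**2 = 49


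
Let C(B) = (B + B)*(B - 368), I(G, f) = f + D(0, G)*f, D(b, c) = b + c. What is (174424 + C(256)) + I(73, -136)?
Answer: 107016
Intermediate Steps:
I(G, f) = f + G*f (I(G, f) = f + (0 + G)*f = f + G*f)
C(B) = 2*B*(-368 + B) (C(B) = (2*B)*(-368 + B) = 2*B*(-368 + B))
(174424 + C(256)) + I(73, -136) = (174424 + 2*256*(-368 + 256)) - 136*(1 + 73) = (174424 + 2*256*(-112)) - 136*74 = (174424 - 57344) - 10064 = 117080 - 10064 = 107016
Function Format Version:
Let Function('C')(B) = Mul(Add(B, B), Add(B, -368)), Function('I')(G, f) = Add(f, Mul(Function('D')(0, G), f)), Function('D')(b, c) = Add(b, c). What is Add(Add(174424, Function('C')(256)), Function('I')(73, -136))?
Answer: 107016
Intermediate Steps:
Function('I')(G, f) = Add(f, Mul(G, f)) (Function('I')(G, f) = Add(f, Mul(Add(0, G), f)) = Add(f, Mul(G, f)))
Function('C')(B) = Mul(2, B, Add(-368, B)) (Function('C')(B) = Mul(Mul(2, B), Add(-368, B)) = Mul(2, B, Add(-368, B)))
Add(Add(174424, Function('C')(256)), Function('I')(73, -136)) = Add(Add(174424, Mul(2, 256, Add(-368, 256))), Mul(-136, Add(1, 73))) = Add(Add(174424, Mul(2, 256, -112)), Mul(-136, 74)) = Add(Add(174424, -57344), -10064) = Add(117080, -10064) = 107016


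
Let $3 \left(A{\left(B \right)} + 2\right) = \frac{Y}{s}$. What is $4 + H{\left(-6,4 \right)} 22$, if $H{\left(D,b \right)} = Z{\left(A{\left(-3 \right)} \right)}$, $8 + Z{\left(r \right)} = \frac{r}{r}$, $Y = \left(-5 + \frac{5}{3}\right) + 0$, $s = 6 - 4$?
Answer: $-150$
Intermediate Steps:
$s = 2$ ($s = 6 - 4 = 2$)
$Y = - \frac{10}{3}$ ($Y = \left(-5 + 5 \cdot \frac{1}{3}\right) + 0 = \left(-5 + \frac{5}{3}\right) + 0 = - \frac{10}{3} + 0 = - \frac{10}{3} \approx -3.3333$)
$A{\left(B \right)} = - \frac{23}{9}$ ($A{\left(B \right)} = -2 + \frac{\left(- \frac{10}{3}\right) \frac{1}{2}}{3} = -2 + \frac{1}{3} \left(- \frac{5}{3}\right) = -2 - \frac{5}{9} = - \frac{23}{9}$)
$Z{\left(r \right)} = -7$ ($Z{\left(r \right)} = -8 + \frac{r}{r} = -8 + 1 = -7$)
$H{\left(D,b \right)} = -7$
$4 + H{\left(-6,4 \right)} 22 = 4 - 154 = -150$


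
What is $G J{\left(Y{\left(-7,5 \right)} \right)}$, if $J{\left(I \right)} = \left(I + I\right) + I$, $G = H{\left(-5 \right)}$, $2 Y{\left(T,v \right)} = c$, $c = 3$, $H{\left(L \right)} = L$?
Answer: $- \frac{45}{2} \approx -22.5$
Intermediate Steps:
$Y{\left(T,v \right)} = \frac{3}{2}$ ($Y{\left(T,v \right)} = \frac{1}{2} \cdot 3 = \frac{3}{2}$)
$G = -5$
$J{\left(I \right)} = 3 I$ ($J{\left(I \right)} = 2 I + I = 3 I$)
$G J{\left(Y{\left(-7,5 \right)} \right)} = - 5 \cdot 3 \cdot \frac{3}{2} = \left(-5\right) \frac{9}{2} = - \frac{45}{2}$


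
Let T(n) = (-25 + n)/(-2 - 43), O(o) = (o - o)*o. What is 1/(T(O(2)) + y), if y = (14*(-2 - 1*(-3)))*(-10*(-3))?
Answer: 9/3785 ≈ 0.0023778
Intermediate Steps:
O(o) = 0 (O(o) = 0*o = 0)
y = 420 (y = (14*(-2 + 3))*30 = (14*1)*30 = 14*30 = 420)
T(n) = 5/9 - n/45 (T(n) = (-25 + n)/(-45) = (-25 + n)*(-1/45) = 5/9 - n/45)
1/(T(O(2)) + y) = 1/((5/9 - 1/45*0) + 420) = 1/((5/9 + 0) + 420) = 1/(5/9 + 420) = 1/(3785/9) = 9/3785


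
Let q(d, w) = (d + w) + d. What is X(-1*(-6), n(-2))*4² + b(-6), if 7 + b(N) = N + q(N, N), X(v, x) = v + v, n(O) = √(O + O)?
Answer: 161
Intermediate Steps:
n(O) = √2*√O (n(O) = √(2*O) = √2*√O)
q(d, w) = w + 2*d
X(v, x) = 2*v
b(N) = -7 + 4*N (b(N) = -7 + (N + (N + 2*N)) = -7 + (N + 3*N) = -7 + 4*N)
X(-1*(-6), n(-2))*4² + b(-6) = (2*(-1*(-6)))*4² + (-7 + 4*(-6)) = (2*6)*16 + (-7 - 24) = 12*16 - 31 = 192 - 31 = 161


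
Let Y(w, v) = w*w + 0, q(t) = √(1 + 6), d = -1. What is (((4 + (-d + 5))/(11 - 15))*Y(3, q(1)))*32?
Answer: -720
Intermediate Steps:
q(t) = √7
Y(w, v) = w² (Y(w, v) = w² + 0 = w²)
(((4 + (-d + 5))/(11 - 15))*Y(3, q(1)))*32 = (((4 + (-1*(-1) + 5))/(11 - 15))*3²)*32 = (((4 + (1 + 5))/(-4))*9)*32 = (((4 + 6)*(-¼))*9)*32 = ((10*(-¼))*9)*32 = -5/2*9*32 = -45/2*32 = -720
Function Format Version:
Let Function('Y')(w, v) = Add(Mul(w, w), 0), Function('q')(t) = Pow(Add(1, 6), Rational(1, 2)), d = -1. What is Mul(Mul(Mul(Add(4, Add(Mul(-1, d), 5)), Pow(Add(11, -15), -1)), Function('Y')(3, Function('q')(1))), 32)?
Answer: -720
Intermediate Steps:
Function('q')(t) = Pow(7, Rational(1, 2))
Function('Y')(w, v) = Pow(w, 2) (Function('Y')(w, v) = Add(Pow(w, 2), 0) = Pow(w, 2))
Mul(Mul(Mul(Add(4, Add(Mul(-1, d), 5)), Pow(Add(11, -15), -1)), Function('Y')(3, Function('q')(1))), 32) = Mul(Mul(Mul(Add(4, Add(Mul(-1, -1), 5)), Pow(Add(11, -15), -1)), Pow(3, 2)), 32) = Mul(Mul(Mul(Add(4, Add(1, 5)), Pow(-4, -1)), 9), 32) = Mul(Mul(Mul(Add(4, 6), Rational(-1, 4)), 9), 32) = Mul(Mul(Mul(10, Rational(-1, 4)), 9), 32) = Mul(Mul(Rational(-5, 2), 9), 32) = Mul(Rational(-45, 2), 32) = -720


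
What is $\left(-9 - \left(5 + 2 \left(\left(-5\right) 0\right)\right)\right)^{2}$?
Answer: $196$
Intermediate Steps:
$\left(-9 - \left(5 + 2 \left(\left(-5\right) 0\right)\right)\right)^{2} = \left(-9 - 5\right)^{2} = \left(-14\right)^{2} = 196$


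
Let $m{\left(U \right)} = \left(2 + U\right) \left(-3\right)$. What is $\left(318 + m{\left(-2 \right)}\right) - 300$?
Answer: $18$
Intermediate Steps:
$m{\left(U \right)} = -6 - 3 U$
$\left(318 + m{\left(-2 \right)}\right) - 300 = \left(318 - 0\right) - 300 = \left(318 + \left(-6 + 6\right)\right) - 300 = \left(318 + 0\right) - 300 = 318 - 300 = 18$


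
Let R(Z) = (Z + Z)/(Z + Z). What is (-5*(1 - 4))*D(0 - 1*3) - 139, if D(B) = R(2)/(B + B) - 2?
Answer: -343/2 ≈ -171.50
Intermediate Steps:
R(Z) = 1 (R(Z) = (2*Z)/((2*Z)) = (2*Z)*(1/(2*Z)) = 1)
D(B) = -2 + 1/(2*B) (D(B) = 1/(B + B) - 2 = 1/(2*B) - 2 = -2 + 1/(2*B))
(-5*(1 - 4))*D(0 - 1*3) - 139 = (-5*(1 - 4))*(-2 + 1/(2*(0 - 1*3))) - 139 = (-5*(-3))*(-2 + 1/(2*(0 - 3))) - 139 = 15*(-2 + (1/2)/(-3)) - 139 = 15*(-2 + (1/2)*(-1/3)) - 139 = 15*(-2 - 1/6) - 139 = 15*(-13/6) - 139 = -65/2 - 139 = -343/2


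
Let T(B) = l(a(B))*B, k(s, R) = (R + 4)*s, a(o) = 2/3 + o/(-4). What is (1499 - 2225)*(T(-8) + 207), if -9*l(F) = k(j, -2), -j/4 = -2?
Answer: -481822/3 ≈ -1.6061e+5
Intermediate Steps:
a(o) = ⅔ - o/4 (a(o) = 2*(⅓) + o*(-¼) = ⅔ - o/4)
j = 8 (j = -4*(-2) = 8)
k(s, R) = s*(4 + R) (k(s, R) = (4 + R)*s = s*(4 + R))
l(F) = -16/9 (l(F) = -8*(4 - 2)/9 = -8*2/9 = -⅑*16 = -16/9)
T(B) = -16*B/9
(1499 - 2225)*(T(-8) + 207) = (1499 - 2225)*(-16/9*(-8) + 207) = -726*(128/9 + 207) = -726*1991/9 = -481822/3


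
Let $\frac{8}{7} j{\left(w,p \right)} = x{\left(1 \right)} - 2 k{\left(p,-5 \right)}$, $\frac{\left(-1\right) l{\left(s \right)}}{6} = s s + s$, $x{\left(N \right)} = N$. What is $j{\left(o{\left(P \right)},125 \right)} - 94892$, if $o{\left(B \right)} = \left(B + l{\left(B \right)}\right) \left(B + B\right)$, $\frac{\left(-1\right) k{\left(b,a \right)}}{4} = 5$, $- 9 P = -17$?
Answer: $- \frac{758849}{8} \approx -94856.0$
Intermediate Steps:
$P = \frac{17}{9}$ ($P = \left(- \frac{1}{9}\right) \left(-17\right) = \frac{17}{9} \approx 1.8889$)
$k{\left(b,a \right)} = -20$ ($k{\left(b,a \right)} = \left(-4\right) 5 = -20$)
$l{\left(s \right)} = - 6 s - 6 s^{2}$ ($l{\left(s \right)} = - 6 \left(s s + s\right) = - 6 \left(s^{2} + s\right) = - 6 \left(s + s^{2}\right) = - 6 s - 6 s^{2}$)
$o{\left(B \right)} = 2 B \left(B - 6 B \left(1 + B\right)\right)$ ($o{\left(B \right)} = \left(B - 6 B \left(1 + B\right)\right) \left(B + B\right) = \left(B - 6 B \left(1 + B\right)\right) 2 B = 2 B \left(B - 6 B \left(1 + B\right)\right)$)
$j{\left(w,p \right)} = \frac{287}{8}$ ($j{\left(w,p \right)} = \frac{7 \left(1 - -40\right)}{8} = \frac{7 \left(1 + 40\right)}{8} = \frac{7}{8} \cdot 41 = \frac{287}{8}$)
$j{\left(o{\left(P \right)},125 \right)} - 94892 = \frac{287}{8} - 94892 = - \frac{758849}{8}$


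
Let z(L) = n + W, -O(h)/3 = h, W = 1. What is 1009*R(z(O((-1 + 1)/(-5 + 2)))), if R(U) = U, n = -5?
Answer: -4036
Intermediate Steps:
O(h) = -3*h
z(L) = -4 (z(L) = -5 + 1 = -4)
1009*R(z(O((-1 + 1)/(-5 + 2)))) = 1009*(-4) = -4036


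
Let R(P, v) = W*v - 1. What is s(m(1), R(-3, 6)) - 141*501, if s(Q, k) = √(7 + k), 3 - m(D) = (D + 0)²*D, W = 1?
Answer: -70641 + 2*√3 ≈ -70638.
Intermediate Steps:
R(P, v) = -1 + v (R(P, v) = 1*v - 1 = v - 1 = -1 + v)
m(D) = 3 - D³ (m(D) = 3 - (D + 0)²*D = 3 - D²*D = 3 - D³)
s(m(1), R(-3, 6)) - 141*501 = √(7 + (-1 + 6)) - 141*501 = √(7 + 5) - 70641 = √12 - 70641 = 2*√3 - 70641 = -70641 + 2*√3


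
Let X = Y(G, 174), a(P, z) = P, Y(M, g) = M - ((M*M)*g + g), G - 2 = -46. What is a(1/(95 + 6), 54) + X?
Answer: -34045281/101 ≈ -3.3708e+5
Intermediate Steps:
G = -44 (G = 2 - 46 = -44)
Y(M, g) = M - g - g*M² (Y(M, g) = M - (M²*g + g) = M - (g*M² + g) = M - (g + g*M²) = M + (-g - g*M²) = M - g - g*M²)
X = -337082 (X = -44 - 1*174 - 1*174*(-44)² = -44 - 174 - 1*174*1936 = -44 - 174 - 336864 = -337082)
a(1/(95 + 6), 54) + X = 1/(95 + 6) - 337082 = 1/101 - 337082 = -34045281/101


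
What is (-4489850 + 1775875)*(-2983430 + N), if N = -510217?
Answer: 9481670616825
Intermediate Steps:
(-4489850 + 1775875)*(-2983430 + N) = (-4489850 + 1775875)*(-2983430 - 510217) = -2713975*(-3493647) = 9481670616825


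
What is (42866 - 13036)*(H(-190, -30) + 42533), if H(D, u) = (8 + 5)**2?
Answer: 1273800660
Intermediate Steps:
H(D, u) = 169 (H(D, u) = 13**2 = 169)
(42866 - 13036)*(H(-190, -30) + 42533) = (42866 - 13036)*(169 + 42533) = 29830*42702 = 1273800660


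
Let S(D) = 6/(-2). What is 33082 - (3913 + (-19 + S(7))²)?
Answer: 28685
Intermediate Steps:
S(D) = -3 (S(D) = 6*(-½) = -3)
33082 - (3913 + (-19 + S(7))²) = 33082 - (3913 + (-19 - 3)²) = 33082 - (3913 + (-22)²) = 33082 - (3913 + 484) = 33082 - 1*4397 = 33082 - 4397 = 28685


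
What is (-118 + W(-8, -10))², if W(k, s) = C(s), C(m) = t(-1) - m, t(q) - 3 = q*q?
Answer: 10816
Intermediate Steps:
t(q) = 3 + q² (t(q) = 3 + q*q = 3 + q²)
C(m) = 4 - m (C(m) = (3 + (-1)²) - m = (3 + 1) - m = 4 - m)
W(k, s) = 4 - s
(-118 + W(-8, -10))² = (-118 + (4 - 1*(-10)))² = (-118 + (4 + 10))² = (-118 + 14)² = (-104)² = 10816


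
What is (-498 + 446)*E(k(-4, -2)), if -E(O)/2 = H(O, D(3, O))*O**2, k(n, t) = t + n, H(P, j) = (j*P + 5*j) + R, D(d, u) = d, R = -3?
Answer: -22464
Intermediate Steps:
H(P, j) = -3 + 5*j + P*j (H(P, j) = (j*P + 5*j) - 3 = (P*j + 5*j) - 3 = (5*j + P*j) - 3 = -3 + 5*j + P*j)
k(n, t) = n + t
E(O) = -2*O**2*(12 + 3*O) (E(O) = -2*(-3 + 5*3 + O*3)*O**2 = -2*(-3 + 15 + 3*O)*O**2 = -2*(12 + 3*O)*O**2 = -2*O**2*(12 + 3*O))
(-498 + 446)*E(k(-4, -2)) = (-498 + 446)*(6*(-4 - 2)**2*(-4 - (-4 - 2))) = -312*(-6)**2*(-4 - 1*(-6)) = -312*36*(-4 + 6) = -312*36*2 = -52*432 = -22464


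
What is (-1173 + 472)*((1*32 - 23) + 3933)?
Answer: -2763342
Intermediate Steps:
(-1173 + 472)*((1*32 - 23) + 3933) = -701*((32 - 23) + 3933) = -701*(9 + 3933) = -701*3942 = -2763342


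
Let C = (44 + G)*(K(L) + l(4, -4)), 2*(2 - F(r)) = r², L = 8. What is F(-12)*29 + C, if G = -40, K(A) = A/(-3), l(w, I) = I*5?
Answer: -6362/3 ≈ -2120.7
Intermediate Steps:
l(w, I) = 5*I
K(A) = -A/3 (K(A) = A*(-⅓) = -A/3)
F(r) = 2 - r²/2
C = -272/3 (C = (44 - 40)*(-⅓*8 + 5*(-4)) = 4*(-8/3 - 20) = 4*(-68/3) = -272/3 ≈ -90.667)
F(-12)*29 + C = (2 - ½*(-12)²)*29 - 272/3 = (2 - ½*144)*29 - 272/3 = (2 - 72)*29 - 272/3 = -70*29 - 272/3 = -2030 - 272/3 = -6362/3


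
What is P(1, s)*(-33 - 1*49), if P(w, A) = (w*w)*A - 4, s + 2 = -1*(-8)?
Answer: -164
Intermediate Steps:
s = 6 (s = -2 - 1*(-8) = -2 + 8 = 6)
P(w, A) = -4 + A*w² (P(w, A) = w²*A - 4 = A*w² - 4 = -4 + A*w²)
P(1, s)*(-33 - 1*49) = (-4 + 6*1²)*(-33 - 1*49) = (-4 + 6*1)*(-33 - 49) = (-4 + 6)*(-82) = 2*(-82) = -164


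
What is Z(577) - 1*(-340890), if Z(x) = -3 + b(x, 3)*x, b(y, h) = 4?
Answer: 343195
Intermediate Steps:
Z(x) = -3 + 4*x
Z(577) - 1*(-340890) = (-3 + 4*577) - 1*(-340890) = (-3 + 2308) + 340890 = 2305 + 340890 = 343195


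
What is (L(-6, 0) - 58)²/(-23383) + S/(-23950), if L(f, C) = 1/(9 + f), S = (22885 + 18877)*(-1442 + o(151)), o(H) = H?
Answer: 5672739455062/2520102825 ≈ 2251.0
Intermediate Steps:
S = -53914742 (S = (22885 + 18877)*(-1442 + 151) = 41762*(-1291) = -53914742)
(L(-6, 0) - 58)²/(-23383) + S/(-23950) = (1/(9 - 6) - 58)²/(-23383) - 53914742/(-23950) = (1/3 - 58)²*(-1/23383) - 53914742*(-1/23950) = (⅓ - 58)²*(-1/23383) + 26957371/11975 = (-173/3)²*(-1/23383) + 26957371/11975 = (29929/9)*(-1/23383) + 26957371/11975 = -29929/210447 + 26957371/11975 = 5672739455062/2520102825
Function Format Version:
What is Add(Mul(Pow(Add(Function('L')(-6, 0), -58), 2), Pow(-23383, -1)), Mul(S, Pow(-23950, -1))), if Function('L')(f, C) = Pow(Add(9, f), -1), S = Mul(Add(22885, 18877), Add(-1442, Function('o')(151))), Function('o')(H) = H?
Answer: Rational(5672739455062, 2520102825) ≈ 2251.0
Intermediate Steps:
S = -53914742 (S = Mul(Add(22885, 18877), Add(-1442, 151)) = Mul(41762, -1291) = -53914742)
Add(Mul(Pow(Add(Function('L')(-6, 0), -58), 2), Pow(-23383, -1)), Mul(S, Pow(-23950, -1))) = Add(Mul(Pow(Add(Pow(Add(9, -6), -1), -58), 2), Pow(-23383, -1)), Mul(-53914742, Pow(-23950, -1))) = Add(Mul(Pow(Add(Pow(3, -1), -58), 2), Rational(-1, 23383)), Mul(-53914742, Rational(-1, 23950))) = Add(Mul(Pow(Add(Rational(1, 3), -58), 2), Rational(-1, 23383)), Rational(26957371, 11975)) = Add(Mul(Pow(Rational(-173, 3), 2), Rational(-1, 23383)), Rational(26957371, 11975)) = Add(Mul(Rational(29929, 9), Rational(-1, 23383)), Rational(26957371, 11975)) = Add(Rational(-29929, 210447), Rational(26957371, 11975)) = Rational(5672739455062, 2520102825)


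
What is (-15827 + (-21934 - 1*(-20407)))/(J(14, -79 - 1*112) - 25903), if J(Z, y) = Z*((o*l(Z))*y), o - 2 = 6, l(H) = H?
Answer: 17354/325391 ≈ 0.053333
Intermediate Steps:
o = 8 (o = 2 + 6 = 8)
J(Z, y) = 8*y*Z² (J(Z, y) = Z*((8*Z)*y) = Z*(8*Z*y) = 8*y*Z²)
(-15827 + (-21934 - 1*(-20407)))/(J(14, -79 - 1*112) - 25903) = (-15827 + (-21934 - 1*(-20407)))/(8*(-79 - 1*112)*14² - 25903) = (-15827 + (-21934 + 20407))/(8*(-79 - 112)*196 - 25903) = (-15827 - 1527)/(8*(-191)*196 - 25903) = -17354/(-299488 - 25903) = -17354/(-325391) = -17354*(-1/325391) = 17354/325391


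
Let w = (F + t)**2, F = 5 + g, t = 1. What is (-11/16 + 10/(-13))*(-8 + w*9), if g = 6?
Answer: -48783/26 ≈ -1876.3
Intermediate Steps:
F = 11 (F = 5 + 6 = 11)
w = 144 (w = (11 + 1)**2 = 12**2 = 144)
(-11/16 + 10/(-13))*(-8 + w*9) = (-11/16 + 10/(-13))*(-8 + 144*9) = (-11*1/16 + 10*(-1/13))*(-8 + 1296) = (-11/16 - 10/13)*1288 = -303/208*1288 = -48783/26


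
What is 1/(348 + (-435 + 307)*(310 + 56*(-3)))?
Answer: -1/17828 ≈ -5.6092e-5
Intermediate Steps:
1/(348 + (-435 + 307)*(310 + 56*(-3))) = 1/(348 - 128*(310 - 168)) = 1/(348 - 128*142) = 1/(348 - 18176) = 1/(-17828) = -1/17828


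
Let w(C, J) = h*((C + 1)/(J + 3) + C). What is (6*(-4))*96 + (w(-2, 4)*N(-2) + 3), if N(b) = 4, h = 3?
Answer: -16287/7 ≈ -2326.7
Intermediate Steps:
w(C, J) = 3*C + 3*(1 + C)/(3 + J) (w(C, J) = 3*((C + 1)/(J + 3) + C) = 3*((1 + C)/(3 + J) + C) = 3*(C + (1 + C)/(3 + J)) = 3*C + 3*(1 + C)/(3 + J))
(6*(-4))*96 + (w(-2, 4)*N(-2) + 3) = (6*(-4))*96 + ((3*(1 + 4*(-2) - 2*4)/(3 + 4))*4 + 3) = -24*96 + ((3*(1 - 8 - 8)/7)*4 + 3) = -2304 + ((3*(⅐)*(-15))*4 + 3) = -2304 + (-45/7*4 + 3) = -2304 + (-180/7 + 3) = -2304 - 159/7 = -16287/7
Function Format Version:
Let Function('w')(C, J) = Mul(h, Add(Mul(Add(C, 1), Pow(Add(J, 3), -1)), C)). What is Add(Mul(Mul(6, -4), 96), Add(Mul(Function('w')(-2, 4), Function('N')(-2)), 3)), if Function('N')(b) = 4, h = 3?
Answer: Rational(-16287, 7) ≈ -2326.7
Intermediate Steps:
Function('w')(C, J) = Add(Mul(3, C), Mul(3, Pow(Add(3, J), -1), Add(1, C))) (Function('w')(C, J) = Mul(3, Add(Mul(Add(C, 1), Pow(Add(J, 3), -1)), C)) = Mul(3, Add(Mul(Add(1, C), Pow(Add(3, J), -1)), C)) = Mul(3, Add(Mul(Pow(Add(3, J), -1), Add(1, C)), C)) = Mul(3, Add(C, Mul(Pow(Add(3, J), -1), Add(1, C)))) = Add(Mul(3, C), Mul(3, Pow(Add(3, J), -1), Add(1, C))))
Add(Mul(Mul(6, -4), 96), Add(Mul(Function('w')(-2, 4), Function('N')(-2)), 3)) = Add(Mul(Mul(6, -4), 96), Add(Mul(Mul(3, Pow(Add(3, 4), -1), Add(1, Mul(4, -2), Mul(-2, 4))), 4), 3)) = Add(Mul(-24, 96), Add(Mul(Mul(3, Pow(7, -1), Add(1, -8, -8)), 4), 3)) = Add(-2304, Add(Mul(Mul(3, Rational(1, 7), -15), 4), 3)) = Add(-2304, Add(Mul(Rational(-45, 7), 4), 3)) = Add(-2304, Add(Rational(-180, 7), 3)) = Add(-2304, Rational(-159, 7)) = Rational(-16287, 7)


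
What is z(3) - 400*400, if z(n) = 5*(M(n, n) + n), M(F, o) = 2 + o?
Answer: -159960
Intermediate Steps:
z(n) = 10 + 10*n (z(n) = 5*((2 + n) + n) = 5*(2 + 2*n) = 10 + 10*n)
z(3) - 400*400 = (10 + 10*3) - 400*400 = (10 + 30) - 160000 = 40 - 160000 = -159960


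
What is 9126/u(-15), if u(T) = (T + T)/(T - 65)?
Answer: 24336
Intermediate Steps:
u(T) = 2*T/(-65 + T) (u(T) = (2*T)/(-65 + T) = 2*T/(-65 + T))
9126/u(-15) = 9126/((2*(-15)/(-65 - 15))) = 9126/((2*(-15)/(-80))) = 9126/((2*(-15)*(-1/80))) = 9126/(3/8) = 9126*(8/3) = 24336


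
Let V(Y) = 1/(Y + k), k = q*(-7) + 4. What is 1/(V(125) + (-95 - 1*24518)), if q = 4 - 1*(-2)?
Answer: -87/2141330 ≈ -4.0629e-5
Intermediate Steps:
q = 6 (q = 4 + 2 = 6)
k = -38 (k = 6*(-7) + 4 = -42 + 4 = -38)
V(Y) = 1/(-38 + Y) (V(Y) = 1/(Y - 38) = 1/(-38 + Y))
1/(V(125) + (-95 - 1*24518)) = 1/(1/(-38 + 125) + (-95 - 1*24518)) = 1/(1/87 + (-95 - 24518)) = 1/(1/87 - 24613) = 1/(-2141330/87) = -87/2141330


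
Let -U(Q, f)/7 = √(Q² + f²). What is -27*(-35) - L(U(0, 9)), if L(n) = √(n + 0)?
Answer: 945 - 3*I*√7 ≈ 945.0 - 7.9373*I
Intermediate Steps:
U(Q, f) = -7*√(Q² + f²)
L(n) = √n
-27*(-35) - L(U(0, 9)) = -27*(-35) - √(-7*√(0² + 9²)) = 945 - √(-7*√(0 + 81)) = 945 - √(-7*√81) = 945 - √(-7*9) = 945 - √(-63) = 945 - 3*I*√7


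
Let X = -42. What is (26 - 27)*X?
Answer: 42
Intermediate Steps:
(26 - 27)*X = (26 - 27)*(-42) = -1*(-42) = 42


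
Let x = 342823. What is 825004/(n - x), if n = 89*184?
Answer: -825004/326447 ≈ -2.5272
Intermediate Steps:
n = 16376
825004/(n - x) = 825004/(16376 - 1*342823) = 825004/(16376 - 342823) = 825004/(-326447) = 825004*(-1/326447) = -825004/326447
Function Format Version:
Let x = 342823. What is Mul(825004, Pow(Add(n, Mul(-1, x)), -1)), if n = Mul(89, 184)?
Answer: Rational(-825004, 326447) ≈ -2.5272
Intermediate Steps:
n = 16376
Mul(825004, Pow(Add(n, Mul(-1, x)), -1)) = Mul(825004, Pow(Add(16376, Mul(-1, 342823)), -1)) = Mul(825004, Pow(Add(16376, -342823), -1)) = Mul(825004, Pow(-326447, -1)) = Mul(825004, Rational(-1, 326447)) = Rational(-825004, 326447)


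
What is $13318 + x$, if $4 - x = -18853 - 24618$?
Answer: $56793$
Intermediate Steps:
$x = 43475$ ($x = 4 - \left(-18853 - 24618\right) = 4 - -43471 = 4 + 43471 = 43475$)
$13318 + x = 13318 + 43475 = 56793$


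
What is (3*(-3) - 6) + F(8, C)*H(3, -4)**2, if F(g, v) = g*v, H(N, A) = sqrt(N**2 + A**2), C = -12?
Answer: -2415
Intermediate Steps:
H(N, A) = sqrt(A**2 + N**2)
(3*(-3) - 6) + F(8, C)*H(3, -4)**2 = (3*(-3) - 6) + (8*(-12))*(sqrt((-4)**2 + 3**2))**2 = (-9 - 6) - 96*(sqrt(16 + 9))**2 = -15 - 96*(sqrt(25))**2 = -15 - 96*5**2 = -15 - 96*25 = -15 - 2400 = -2415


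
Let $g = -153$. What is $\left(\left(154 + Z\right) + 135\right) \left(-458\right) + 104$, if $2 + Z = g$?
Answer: $-61268$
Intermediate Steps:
$Z = -155$ ($Z = -2 - 153 = -155$)
$\left(\left(154 + Z\right) + 135\right) \left(-458\right) + 104 = \left(\left(154 - 155\right) + 135\right) \left(-458\right) + 104 = \left(-1 + 135\right) \left(-458\right) + 104 = 134 \left(-458\right) + 104 = -61372 + 104 = -61268$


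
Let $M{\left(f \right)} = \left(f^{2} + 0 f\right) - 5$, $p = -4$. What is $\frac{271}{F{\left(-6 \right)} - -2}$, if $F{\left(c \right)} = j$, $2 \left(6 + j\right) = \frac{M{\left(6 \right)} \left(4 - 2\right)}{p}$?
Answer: $- \frac{1084}{47} \approx -23.064$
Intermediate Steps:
$M{\left(f \right)} = -5 + f^{2}$ ($M{\left(f \right)} = \left(f^{2} + 0\right) - 5 = f^{2} - 5 = -5 + f^{2}$)
$j = - \frac{55}{4}$ ($j = -6 + \frac{\left(-5 + 6^{2}\right) \left(4 - 2\right) \frac{1}{-4}}{2} = -6 + \frac{\left(-5 + 36\right) 2 \left(- \frac{1}{4}\right)}{2} = -6 + \frac{31 \cdot 2 \left(- \frac{1}{4}\right)}{2} = -6 + \frac{62 \left(- \frac{1}{4}\right)}{2} = -6 + \frac{1}{2} \left(- \frac{31}{2}\right) = -6 - \frac{31}{4} = - \frac{55}{4} \approx -13.75$)
$F{\left(c \right)} = - \frac{55}{4}$
$\frac{271}{F{\left(-6 \right)} - -2} = \frac{271}{- \frac{55}{4} - -2} = \frac{271}{- \frac{55}{4} + 2} = \frac{271}{- \frac{47}{4}} = 271 \left(- \frac{4}{47}\right) = - \frac{1084}{47}$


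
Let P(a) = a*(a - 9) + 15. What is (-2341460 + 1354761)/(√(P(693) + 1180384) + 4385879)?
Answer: -4327542423421/19235932948230 + 986699*√1654411/19235932948230 ≈ -0.22491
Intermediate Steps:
P(a) = 15 + a*(-9 + a) (P(a) = a*(-9 + a) + 15 = 15 + a*(-9 + a))
(-2341460 + 1354761)/(√(P(693) + 1180384) + 4385879) = (-2341460 + 1354761)/(√((15 + 693² - 9*693) + 1180384) + 4385879) = -986699/(√((15 + 480249 - 6237) + 1180384) + 4385879) = -986699/(√(474027 + 1180384) + 4385879) = -986699/(√1654411 + 4385879) = -986699/(4385879 + √1654411)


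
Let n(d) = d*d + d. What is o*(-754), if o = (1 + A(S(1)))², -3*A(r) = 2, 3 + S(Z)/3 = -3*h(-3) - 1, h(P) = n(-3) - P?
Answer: -754/9 ≈ -83.778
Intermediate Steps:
n(d) = d + d² (n(d) = d² + d = d + d²)
h(P) = 6 - P (h(P) = -3*(1 - 3) - P = -3*(-2) - P = 6 - P)
S(Z) = -93 (S(Z) = -9 + 3*(-3*(6 - 1*(-3)) - 1) = -9 + 3*(-3*(6 + 3) - 1) = -9 + 3*(-3*9 - 1) = -9 + 3*(-27 - 1) = -9 + 3*(-28) = -9 - 84 = -93)
A(r) = -⅔ (A(r) = -⅓*2 = -⅔)
o = ⅑ (o = (1 - ⅔)² = (⅓)² = ⅑ ≈ 0.11111)
o*(-754) = (⅑)*(-754) = -754/9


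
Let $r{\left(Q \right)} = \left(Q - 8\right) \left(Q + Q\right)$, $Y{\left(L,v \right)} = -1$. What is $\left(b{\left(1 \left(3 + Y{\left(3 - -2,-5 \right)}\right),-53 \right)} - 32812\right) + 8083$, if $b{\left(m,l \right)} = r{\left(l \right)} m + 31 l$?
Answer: $-13440$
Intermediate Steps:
$r{\left(Q \right)} = 2 Q \left(-8 + Q\right)$ ($r{\left(Q \right)} = \left(-8 + Q\right) 2 Q = 2 Q \left(-8 + Q\right)$)
$b{\left(m,l \right)} = 31 l + 2 l m \left(-8 + l\right)$ ($b{\left(m,l \right)} = 2 l \left(-8 + l\right) m + 31 l = 2 l m \left(-8 + l\right) + 31 l = 31 l + 2 l m \left(-8 + l\right)$)
$\left(b{\left(1 \left(3 + Y{\left(3 - -2,-5 \right)}\right),-53 \right)} - 32812\right) + 8083 = \left(- 53 \left(31 + 2 \cdot 1 \left(3 - 1\right) \left(-8 - 53\right)\right) - 32812\right) + 8083 = \left(- 53 \left(31 + 2 \cdot 1 \cdot 2 \left(-61\right)\right) - 32812\right) + 8083 = \left(- 53 \left(31 + 2 \cdot 2 \left(-61\right)\right) - 32812\right) + 8083 = \left(- 53 \left(31 - 244\right) - 32812\right) + 8083 = \left(\left(-53\right) \left(-213\right) - 32812\right) + 8083 = \left(11289 - 32812\right) + 8083 = -21523 + 8083 = -13440$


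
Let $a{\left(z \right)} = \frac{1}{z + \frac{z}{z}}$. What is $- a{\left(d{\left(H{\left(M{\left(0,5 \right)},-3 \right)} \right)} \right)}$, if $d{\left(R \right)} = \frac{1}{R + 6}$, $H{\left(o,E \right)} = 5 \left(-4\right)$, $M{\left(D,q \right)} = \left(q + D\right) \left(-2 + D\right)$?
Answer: $- \frac{14}{13} \approx -1.0769$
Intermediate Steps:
$M{\left(D,q \right)} = \left(-2 + D\right) \left(D + q\right)$ ($M{\left(D,q \right)} = \left(D + q\right) \left(-2 + D\right) = \left(-2 + D\right) \left(D + q\right)$)
$H{\left(o,E \right)} = -20$
$d{\left(R \right)} = \frac{1}{6 + R}$
$a{\left(z \right)} = \frac{1}{1 + z}$ ($a{\left(z \right)} = \frac{1}{z + 1} = \frac{1}{1 + z}$)
$- a{\left(d{\left(H{\left(M{\left(0,5 \right)},-3 \right)} \right)} \right)} = - \frac{1}{1 + \frac{1}{6 - 20}} = - \frac{1}{1 + \frac{1}{-14}} = - \frac{1}{1 - \frac{1}{14}} = - \frac{1}{\frac{13}{14}} = \left(-1\right) \frac{14}{13} = - \frac{14}{13}$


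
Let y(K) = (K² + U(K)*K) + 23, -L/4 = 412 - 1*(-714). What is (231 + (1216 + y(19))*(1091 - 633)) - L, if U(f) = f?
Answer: 902873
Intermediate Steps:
L = -4504 (L = -4*(412 - 1*(-714)) = -4*(412 + 714) = -4*1126 = -4504)
y(K) = 23 + 2*K² (y(K) = (K² + K*K) + 23 = (K² + K²) + 23 = 2*K² + 23 = 23 + 2*K²)
(231 + (1216 + y(19))*(1091 - 633)) - L = (231 + (1216 + (23 + 2*19²))*(1091 - 633)) - 1*(-4504) = (231 + (1216 + (23 + 2*361))*458) + 4504 = (231 + (1216 + (23 + 722))*458) + 4504 = (231 + (1216 + 745)*458) + 4504 = (231 + 1961*458) + 4504 = (231 + 898138) + 4504 = 898369 + 4504 = 902873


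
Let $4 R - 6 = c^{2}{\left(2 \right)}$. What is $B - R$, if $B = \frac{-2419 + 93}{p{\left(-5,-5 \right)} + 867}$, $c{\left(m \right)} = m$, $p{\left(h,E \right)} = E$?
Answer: $- \frac{4481}{862} \approx -5.1984$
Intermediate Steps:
$B = - \frac{1163}{431}$ ($B = \frac{-2419 + 93}{-5 + 867} = - \frac{2326}{862} = \left(-2326\right) \frac{1}{862} = - \frac{1163}{431} \approx -2.6984$)
$R = \frac{5}{2}$ ($R = \frac{3}{2} + \frac{2^{2}}{4} = \frac{3}{2} + \frac{1}{4} \cdot 4 = \frac{3}{2} + 1 = \frac{5}{2} \approx 2.5$)
$B - R = - \frac{1163}{431} - \frac{5}{2} = - \frac{4481}{862}$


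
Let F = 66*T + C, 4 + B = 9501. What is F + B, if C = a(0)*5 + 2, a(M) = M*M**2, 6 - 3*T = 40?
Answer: 8751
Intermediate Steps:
B = 9497 (B = -4 + 9501 = 9497)
T = -34/3 (T = 2 - 1/3*40 = 2 - 40/3 = -34/3 ≈ -11.333)
a(M) = M**3
C = 2 (C = 0**3*5 + 2 = 0*5 + 2 = 0 + 2 = 2)
F = -746 (F = 66*(-34/3) + 2 = -748 + 2 = -746)
F + B = -746 + 9497 = 8751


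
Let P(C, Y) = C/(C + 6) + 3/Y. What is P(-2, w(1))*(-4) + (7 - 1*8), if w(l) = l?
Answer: -11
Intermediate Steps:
P(C, Y) = 3/Y + C/(6 + C) (P(C, Y) = C/(6 + C) + 3/Y = 3/Y + C/(6 + C))
P(-2, w(1))*(-4) + (7 - 1*8) = ((18 + 3*(-2) - 2*1)/(1*(6 - 2)))*(-4) + (7 - 1*8) = (1*(18 - 6 - 2)/4)*(-4) + (7 - 8) = (1*(1/4)*10)*(-4) - 1 = (5/2)*(-4) - 1 = -10 - 1 = -11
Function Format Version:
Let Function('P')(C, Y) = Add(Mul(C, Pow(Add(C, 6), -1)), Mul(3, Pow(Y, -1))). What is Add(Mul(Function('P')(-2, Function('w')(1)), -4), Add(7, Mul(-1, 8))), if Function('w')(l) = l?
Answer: -11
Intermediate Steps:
Function('P')(C, Y) = Add(Mul(3, Pow(Y, -1)), Mul(C, Pow(Add(6, C), -1))) (Function('P')(C, Y) = Add(Mul(C, Pow(Add(6, C), -1)), Mul(3, Pow(Y, -1))) = Add(Mul(3, Pow(Y, -1)), Mul(C, Pow(Add(6, C), -1))))
Add(Mul(Function('P')(-2, Function('w')(1)), -4), Add(7, Mul(-1, 8))) = Add(Mul(Mul(Pow(1, -1), Pow(Add(6, -2), -1), Add(18, Mul(3, -2), Mul(-2, 1))), -4), Add(7, Mul(-1, 8))) = Add(Mul(Mul(1, Pow(4, -1), Add(18, -6, -2)), -4), Add(7, -8)) = Add(Mul(Mul(1, Rational(1, 4), 10), -4), -1) = Add(Mul(Rational(5, 2), -4), -1) = Add(-10, -1) = -11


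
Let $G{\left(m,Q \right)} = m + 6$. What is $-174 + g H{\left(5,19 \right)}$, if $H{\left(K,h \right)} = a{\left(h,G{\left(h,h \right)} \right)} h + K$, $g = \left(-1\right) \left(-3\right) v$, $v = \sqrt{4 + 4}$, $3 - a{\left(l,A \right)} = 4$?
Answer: $-174 - 84 \sqrt{2} \approx -292.79$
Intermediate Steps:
$G{\left(m,Q \right)} = 6 + m$
$a{\left(l,A \right)} = -1$ ($a{\left(l,A \right)} = 3 - 4 = -1$)
$v = 2 \sqrt{2}$ ($v = \sqrt{8} = 2 \sqrt{2} \approx 2.8284$)
$g = 6 \sqrt{2}$ ($g = \left(-1\right) \left(-3\right) 2 \sqrt{2} = 3 \cdot 2 \sqrt{2} = 6 \sqrt{2} \approx 8.4853$)
$H{\left(K,h \right)} = K - h$ ($H{\left(K,h \right)} = - h + K = K - h$)
$-174 + g H{\left(5,19 \right)} = -174 + 6 \sqrt{2} \left(5 - 19\right) = -174 + 6 \sqrt{2} \left(-14\right) = -174 - 84 \sqrt{2}$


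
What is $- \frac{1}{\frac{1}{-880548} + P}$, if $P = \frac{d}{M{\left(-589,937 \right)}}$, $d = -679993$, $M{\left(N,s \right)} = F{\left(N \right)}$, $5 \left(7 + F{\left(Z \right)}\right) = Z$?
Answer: $- \frac{15262832}{83162010561} \approx -0.00018353$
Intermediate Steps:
$F{\left(Z \right)} = -7 + \frac{Z}{5}$
$M{\left(N,s \right)} = -7 + \frac{N}{5}$
$P = \frac{3399965}{624}$ ($P = - \frac{679993}{-7 + \frac{1}{5} \left(-589\right)} = - \frac{679993}{-7 - \frac{589}{5}} = - \frac{679993}{- \frac{624}{5}} = \left(-679993\right) \left(- \frac{5}{624}\right) = \frac{3399965}{624} \approx 5448.7$)
$- \frac{1}{\frac{1}{-880548} + P} = - \frac{1}{\frac{1}{-880548} + \frac{3399965}{624}} = - \frac{1}{- \frac{1}{880548} + \frac{3399965}{624}} = - \frac{1}{\frac{83162010561}{15262832}} = \left(-1\right) \frac{15262832}{83162010561} = - \frac{15262832}{83162010561}$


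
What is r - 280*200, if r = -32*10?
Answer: -56320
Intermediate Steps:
r = -320
r - 280*200 = -320 - 280*200 = -320 - 56000 = -56320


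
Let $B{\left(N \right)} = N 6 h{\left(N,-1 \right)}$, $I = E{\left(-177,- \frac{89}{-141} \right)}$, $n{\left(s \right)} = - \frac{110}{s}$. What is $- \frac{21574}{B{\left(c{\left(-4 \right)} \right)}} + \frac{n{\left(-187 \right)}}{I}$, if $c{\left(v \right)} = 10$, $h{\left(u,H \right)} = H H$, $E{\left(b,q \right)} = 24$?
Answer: $- \frac{366733}{1020} \approx -359.54$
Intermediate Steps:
$h{\left(u,H \right)} = H^{2}$
$I = 24$
$B{\left(N \right)} = 6 N$ ($B{\left(N \right)} = N 6 \left(-1\right)^{2} = 6 N 1 = 6 N$)
$- \frac{21574}{B{\left(c{\left(-4 \right)} \right)}} + \frac{n{\left(-187 \right)}}{I} = - \frac{21574}{6 \cdot 10} + \frac{\left(-110\right) \frac{1}{-187}}{24} = - \frac{21574}{60} + \left(-110\right) \left(- \frac{1}{187}\right) \frac{1}{24} = \left(-21574\right) \frac{1}{60} + \frac{10}{17} \cdot \frac{1}{24} = - \frac{10787}{30} + \frac{5}{204} = - \frac{366733}{1020}$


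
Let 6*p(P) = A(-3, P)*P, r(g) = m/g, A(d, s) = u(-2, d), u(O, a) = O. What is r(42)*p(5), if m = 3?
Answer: -5/42 ≈ -0.11905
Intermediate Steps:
A(d, s) = -2
r(g) = 3/g
p(P) = -P/3 (p(P) = (-2*P)/6 = -P/3)
r(42)*p(5) = (3/42)*(-⅓*5) = (3*(1/42))*(-5/3) = (1/14)*(-5/3) = -5/42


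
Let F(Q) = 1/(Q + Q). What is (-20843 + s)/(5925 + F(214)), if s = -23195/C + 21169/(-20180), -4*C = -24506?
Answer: -551579776706939/156760232537885 ≈ -3.5186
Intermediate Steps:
C = 12253/2 (C = -¼*(-24506) = 12253/2 ≈ 6126.5)
F(Q) = 1/(2*Q)
s = -1195533957/247265540 (s = -23195/12253/2 + 21169/(-20180) = -23195*2/12253 + 21169*(-1/20180) = -46390/12253 - 21169/20180 = -1195533957/247265540 ≈ -4.8350)
(-20843 + s)/(5925 + F(214)) = (-20843 - 1195533957/247265540)/(5925 + (½)/214) = -5154951184177/(247265540*(5925 + (½)*(1/214))) = -5154951184177/(247265540*(5925 + 1/428)) = -5154951184177/(247265540*2535901/428) = -5154951184177/247265540*428/2535901 = -551579776706939/156760232537885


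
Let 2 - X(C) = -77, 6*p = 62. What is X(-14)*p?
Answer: 2449/3 ≈ 816.33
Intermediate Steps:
p = 31/3 (p = (⅙)*62 = 31/3 ≈ 10.333)
X(C) = 79 (X(C) = 2 - 1*(-77) = 2 + 77 = 79)
X(-14)*p = 79*(31/3) = 2449/3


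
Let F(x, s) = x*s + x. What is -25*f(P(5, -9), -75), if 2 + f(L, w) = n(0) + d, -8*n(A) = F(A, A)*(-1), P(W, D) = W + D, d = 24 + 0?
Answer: -550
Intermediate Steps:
d = 24
F(x, s) = x + s*x (F(x, s) = s*x + x = x + s*x)
P(W, D) = D + W
n(A) = A*(1 + A)/8 (n(A) = -A*(1 + A)*(-1)/8 = -(-1)*A*(1 + A)/8 = A*(1 + A)/8)
f(L, w) = 22 (f(L, w) = -2 + ((⅛)*0*(1 + 0) + 24) = -2 + ((⅛)*0*1 + 24) = -2 + (0 + 24) = -2 + 24 = 22)
-25*f(P(5, -9), -75) = -25*22 = -550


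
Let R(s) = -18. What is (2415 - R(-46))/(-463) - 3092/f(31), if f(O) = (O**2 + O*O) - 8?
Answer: -3044179/443091 ≈ -6.8703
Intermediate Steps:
f(O) = -8 + 2*O**2 (f(O) = (O**2 + O**2) - 8 = 2*O**2 - 8 = -8 + 2*O**2)
(2415 - R(-46))/(-463) - 3092/f(31) = (2415 - 1*(-18))/(-463) - 3092/(-8 + 2*31**2) = (2415 + 18)*(-1/463) - 3092/(-8 + 2*961) = 2433*(-1/463) - 3092/(-8 + 1922) = -2433/463 - 3092/1914 = -2433/463 - 3092*1/1914 = -2433/463 - 1546/957 = -3044179/443091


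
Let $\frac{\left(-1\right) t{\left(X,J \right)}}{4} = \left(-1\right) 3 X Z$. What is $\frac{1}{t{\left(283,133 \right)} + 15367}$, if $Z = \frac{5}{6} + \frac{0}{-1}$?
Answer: $\frac{1}{18197} \approx 5.4954 \cdot 10^{-5}$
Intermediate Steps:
$Z = \frac{5}{6}$ ($Z = 5 \cdot \frac{1}{6} + 0 \left(-1\right) = \frac{5}{6} + 0 = \frac{5}{6} \approx 0.83333$)
$t{\left(X,J \right)} = 10 X$ ($t{\left(X,J \right)} = - 4 \left(-1\right) 3 X \frac{5}{6} = - 4 - 3 X \frac{5}{6} = - 4 \left(- \frac{5 X}{2}\right) = 10 X$)
$\frac{1}{t{\left(283,133 \right)} + 15367} = \frac{1}{10 \cdot 283 + 15367} = \frac{1}{2830 + 15367} = \frac{1}{18197}$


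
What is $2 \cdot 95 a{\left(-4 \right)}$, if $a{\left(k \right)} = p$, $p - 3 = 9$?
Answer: $2280$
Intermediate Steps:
$p = 12$ ($p = 3 + 9 = 12$)
$a{\left(k \right)} = 12$
$2 \cdot 95 a{\left(-4 \right)} = 2 \cdot 95 \cdot 12 = 190 \cdot 12 = 2280$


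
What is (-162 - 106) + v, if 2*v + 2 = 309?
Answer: -229/2 ≈ -114.50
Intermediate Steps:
v = 307/2 (v = -1 + (½)*309 = -1 + 309/2 = 307/2 ≈ 153.50)
(-162 - 106) + v = (-162 - 106) + 307/2 = -268 + 307/2 = -229/2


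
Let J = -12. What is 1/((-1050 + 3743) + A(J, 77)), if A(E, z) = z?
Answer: 1/2770 ≈ 0.00036101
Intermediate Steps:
1/((-1050 + 3743) + A(J, 77)) = 1/((-1050 + 3743) + 77) = 1/(2693 + 77) = 1/2770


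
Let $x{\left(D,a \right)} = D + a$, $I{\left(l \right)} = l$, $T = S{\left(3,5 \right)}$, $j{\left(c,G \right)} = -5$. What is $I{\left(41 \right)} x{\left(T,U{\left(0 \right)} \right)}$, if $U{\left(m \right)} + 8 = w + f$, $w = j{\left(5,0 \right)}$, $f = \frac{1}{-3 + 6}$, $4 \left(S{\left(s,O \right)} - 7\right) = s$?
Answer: $- \frac{2419}{12} \approx -201.58$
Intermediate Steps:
$S{\left(s,O \right)} = 7 + \frac{s}{4}$
$f = \frac{1}{3} \approx 0.33333$
$w = -5$
$T = \frac{31}{4}$ ($T = 7 + \frac{1}{4} \cdot 3 = 7 + \frac{3}{4} = \frac{31}{4} \approx 7.75$)
$U{\left(m \right)} = - \frac{38}{3}$ ($U{\left(m \right)} = -8 + \left(-5 + \frac{1}{3}\right) = -8 - \frac{14}{3} = - \frac{38}{3}$)
$I{\left(41 \right)} x{\left(T,U{\left(0 \right)} \right)} = 41 \left(\frac{31}{4} - \frac{38}{3}\right) = 41 \left(- \frac{59}{12}\right) = - \frac{2419}{12}$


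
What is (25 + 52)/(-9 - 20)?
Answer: -77/29 ≈ -2.6552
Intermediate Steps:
(25 + 52)/(-9 - 20) = 77/(-29) = 77*(-1/29) = -77/29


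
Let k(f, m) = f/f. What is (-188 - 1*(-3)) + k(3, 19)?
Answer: -184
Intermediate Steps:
k(f, m) = 1
(-188 - 1*(-3)) + k(3, 19) = (-188 - 1*(-3)) + 1 = (-188 + 3) + 1 = -185 + 1 = -184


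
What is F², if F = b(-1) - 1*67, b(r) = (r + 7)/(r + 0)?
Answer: 5329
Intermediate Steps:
b(r) = (7 + r)/r
F = -73 (F = (7 - 1)/(-1) - 1*67 = -1*6 - 67 = -6 - 67 = -73)
F² = (-73)² = 5329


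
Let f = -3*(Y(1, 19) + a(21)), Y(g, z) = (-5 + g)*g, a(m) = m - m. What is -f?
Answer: -12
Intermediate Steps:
a(m) = 0
Y(g, z) = g*(-5 + g)
f = 12 (f = -3*(1*(-5 + 1) + 0) = -3*(1*(-4) + 0) = -3*(-4 + 0) = -3*(-4) = 12)
-f = -1*12 = -12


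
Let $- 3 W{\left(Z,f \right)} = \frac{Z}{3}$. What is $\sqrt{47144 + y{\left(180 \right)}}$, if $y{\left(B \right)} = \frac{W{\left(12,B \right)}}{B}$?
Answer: $\frac{\sqrt{95466585}}{45} \approx 217.13$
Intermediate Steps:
$W{\left(Z,f \right)} = - \frac{Z}{9}$ ($W{\left(Z,f \right)} = - \frac{Z \frac{1}{3}}{3} = - \frac{\frac{1}{3} Z}{3} = - \frac{Z}{9}$)
$y{\left(B \right)} = - \frac{4}{3 B}$ ($y{\left(B \right)} = \frac{\left(- \frac{1}{9}\right) 12}{B} = - \frac{4}{3 B}$)
$\sqrt{47144 + y{\left(180 \right)}} = \sqrt{47144 - \frac{4}{3 \cdot 180}} = \sqrt{47144 - \frac{1}{135}} = \sqrt{\frac{6364439}{135}} = \frac{\sqrt{95466585}}{45}$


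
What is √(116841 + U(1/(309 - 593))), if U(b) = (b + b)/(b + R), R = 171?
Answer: 91*√33275416163/48563 ≈ 341.82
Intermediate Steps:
U(b) = 2*b/(171 + b) (U(b) = (b + b)/(b + 171) = (2*b)/(171 + b) = 2*b/(171 + b))
√(116841 + U(1/(309 - 593))) = √(116841 + 2/((309 - 593)*(171 + 1/(309 - 593)))) = √(116841 + 2/(-284*(171 + 1/(-284)))) = √(116841 + 2*(-1/284)/(171 - 1/284)) = √(116841 + 2*(-1/284)/(48563/284)) = √(116841 + 2*(-1/284)*(284/48563)) = √(116841 - 2/48563) = √(5674149481/48563) = 91*√33275416163/48563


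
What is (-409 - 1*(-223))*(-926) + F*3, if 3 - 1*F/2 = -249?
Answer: 173748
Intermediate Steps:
F = 504 (F = 6 - 2*(-249) = 6 + 498 = 504)
(-409 - 1*(-223))*(-926) + F*3 = (-409 - 1*(-223))*(-926) + 504*3 = (-409 + 223)*(-926) + 1512 = -186*(-926) + 1512 = 172236 + 1512 = 173748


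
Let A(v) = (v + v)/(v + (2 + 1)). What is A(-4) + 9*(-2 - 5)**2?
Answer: 449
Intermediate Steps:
A(v) = 2*v/(3 + v) (A(v) = (2*v)/(v + 3) = (2*v)/(3 + v) = 2*v/(3 + v))
A(-4) + 9*(-2 - 5)**2 = 2*(-4)/(3 - 4) + 9*(-2 - 5)**2 = 2*(-4)/(-1) + 9*(-7)**2 = 2*(-4)*(-1) + 9*49 = 8 + 441 = 449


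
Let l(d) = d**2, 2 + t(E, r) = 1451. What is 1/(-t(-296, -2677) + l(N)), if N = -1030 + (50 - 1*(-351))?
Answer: 1/394192 ≈ 2.5368e-6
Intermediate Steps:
t(E, r) = 1449 (t(E, r) = -2 + 1451 = 1449)
N = -629 (N = -1030 + (50 + 351) = -1030 + 401 = -629)
1/(-t(-296, -2677) + l(N)) = 1/(-1*1449 + (-629)**2) = 1/(-1449 + 395641) = 1/394192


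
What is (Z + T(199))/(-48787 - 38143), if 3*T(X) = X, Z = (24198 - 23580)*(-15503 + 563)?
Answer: 27698561/260790 ≈ 106.21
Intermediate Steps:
Z = -9232920 (Z = 618*(-14940) = -9232920)
T(X) = X/3
(Z + T(199))/(-48787 - 38143) = (-9232920 + (⅓)*199)/(-48787 - 38143) = (-9232920 + 199/3)/(-86930) = -27698561/3*(-1/86930) = 27698561/260790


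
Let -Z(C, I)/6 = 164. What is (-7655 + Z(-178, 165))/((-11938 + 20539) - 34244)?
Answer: 8639/25643 ≈ 0.33689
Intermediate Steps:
Z(C, I) = -984 (Z(C, I) = -6*164 = -984)
(-7655 + Z(-178, 165))/((-11938 + 20539) - 34244) = (-7655 - 984)/((-11938 + 20539) - 34244) = -8639/(8601 - 34244) = -8639/(-25643) = -8639*(-1/25643) = 8639/25643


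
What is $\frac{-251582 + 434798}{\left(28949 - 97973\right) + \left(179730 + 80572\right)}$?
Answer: $\frac{91608}{95639} \approx 0.95785$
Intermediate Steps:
$\frac{-251582 + 434798}{\left(28949 - 97973\right) + \left(179730 + 80572\right)} = \frac{183216}{-69024 + 260302} = \frac{183216}{191278} = 183216 \cdot \frac{1}{191278} = \frac{91608}{95639}$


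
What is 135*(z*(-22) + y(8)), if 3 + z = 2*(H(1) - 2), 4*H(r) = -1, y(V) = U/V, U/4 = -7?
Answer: 43605/2 ≈ 21803.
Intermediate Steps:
U = -28 (U = 4*(-7) = -28)
y(V) = -28/V
H(r) = -¼ (H(r) = (¼)*(-1) = -¼)
z = -15/2 (z = -3 + 2*(-¼ - 2) = -3 + 2*(-9/4) = -3 - 9/2 = -15/2 ≈ -7.5000)
135*(z*(-22) + y(8)) = 135*(-15/2*(-22) - 28/8) = 135*(165 - 28*⅛) = 135*(165 - 7/2) = 135*(323/2) = 43605/2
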